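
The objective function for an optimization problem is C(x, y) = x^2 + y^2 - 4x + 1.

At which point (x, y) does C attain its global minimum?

(2, 0)

C(x,y) separates as P(x) + Q(y) + 1, so its minimum is min P + min Q + 1.
P'(x) = 2x - 4 vanishes at x ∈ {2}; Q'(y) = 2y vanishes at y ∈ {0}.
Local minima of P (where P''>0): P(2)=-4. Local minima of Q: Q(0)=0.
So the global minimum of C is P(2) + Q(0) + 1 = -4 + 0 + 1 = -3, attained at (2, 0).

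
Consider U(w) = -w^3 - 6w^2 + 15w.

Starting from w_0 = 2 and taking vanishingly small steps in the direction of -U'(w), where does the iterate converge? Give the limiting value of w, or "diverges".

U'(w) = -3(w - 1)(w + 5), so U'(2) = -21.
Gradient descent moves in the -U' direction, i.e. w is increasing.
There is no critical point above w=2, and U' keeps the same sign, so the iterate runs off to +∞.

diverges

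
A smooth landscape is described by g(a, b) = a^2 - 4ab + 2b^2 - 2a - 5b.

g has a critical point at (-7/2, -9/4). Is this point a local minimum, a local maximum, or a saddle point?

saddle point

The Hessian of g is constant: H = [[2, -4], [-4, 4]].
det(H) = 2·4 − (-4)² = -8.
Since det(H) < 0, H is indefinite and the critical point is a saddle point.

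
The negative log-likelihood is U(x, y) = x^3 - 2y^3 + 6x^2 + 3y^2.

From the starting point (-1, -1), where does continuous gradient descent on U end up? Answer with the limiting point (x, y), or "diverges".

(0, 0)

U is separable, so gradient descent decouples: x follows -∂U/∂x, y follows -∂U/∂y.
∂U/∂x = 3x(x + 4); at x=-1 this is -9, so x increases.
∂U/∂y = -6y(y - 1); at y=-1 this is -12, so y increases.
x converges to its nearest critical value 0 (a local min of the x-part); y converges to 0. The iterate converges to (0, 0).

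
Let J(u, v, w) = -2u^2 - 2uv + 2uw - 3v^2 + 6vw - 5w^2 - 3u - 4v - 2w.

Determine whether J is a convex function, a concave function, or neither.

J is quadratic, so its Hessian is the constant matrix H = [[-4, -2, 2], [-2, -6, 6], [2, 6, -10]].
Leading principal minors: -4, 20, -80.
Signs alternate −, +, − ⇒ H ≺ 0 ⇒ concave.

concave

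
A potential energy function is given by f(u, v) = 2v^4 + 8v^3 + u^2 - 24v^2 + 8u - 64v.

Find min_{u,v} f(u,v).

f(u,v) separates as P(u) + Q(v), so its minimum is min P + min Q.
P'(u) = 2u + 8 vanishes at u ∈ {-4}; Q'(v) = 8(v - 2)(v + 1)(v + 4) vanishes at v ∈ {-4, -1, 2}.
Local minima of P (where P''>0): P(-4)=-16. Local minima of Q: Q(-4)=-128, Q(2)=-128.
So the global minimum of f is P(-4) + Q(-4) = -16 − 128 = -144, attained at (-4, -4).

-144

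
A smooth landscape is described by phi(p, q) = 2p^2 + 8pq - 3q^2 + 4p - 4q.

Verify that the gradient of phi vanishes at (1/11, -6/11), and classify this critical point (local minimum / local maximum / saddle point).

∇phi = (4p + 8q + 4, 8p - 6q - 4); substituting (1/11, -6/11) gives ∇phi = (0, 0), so (1/11, -6/11) is indeed a critical point.
The Hessian of phi is constant: H = [[4, 8], [8, -6]].
det(H) = 4·(-6) − 8² = -88.
Since det(H) < 0, H is indefinite and the critical point is a saddle point.

saddle point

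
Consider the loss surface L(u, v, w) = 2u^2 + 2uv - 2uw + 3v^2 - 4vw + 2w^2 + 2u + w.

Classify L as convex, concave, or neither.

L is quadratic, so its Hessian is the constant matrix H = [[4, 2, -2], [2, 6, -4], [-2, -4, 4]].
Leading principal minors: 4, 20, 24.
All positive ⇒ H ≻ 0 ⇒ convex.

convex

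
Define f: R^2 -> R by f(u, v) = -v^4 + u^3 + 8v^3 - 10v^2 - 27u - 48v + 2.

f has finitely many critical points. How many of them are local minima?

f separates as a function of u plus a function of v, so ∇f=0 decouples.
∂f/∂u = 3(u - 3)(u + 3) = 0 at u ∈ {-3, 3}; ∂f/∂v = -4(v - 4)(v - 3)(v + 1) = 0 at v ∈ {-1, 3, 4}.
The Hessian is diagonal: diag(f_uu, f_vv). Second derivatives: f_uu(-3)=-18, f_uu(3)=18; f_vv(-1)=-80, f_vv(3)=16, f_vv(4)=-20.
Local minima occur where both diagonal entries positive: (3, 3). Count: 1.

1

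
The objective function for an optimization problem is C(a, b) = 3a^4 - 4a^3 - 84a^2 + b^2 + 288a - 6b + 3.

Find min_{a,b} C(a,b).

C(a,b) separates as P(a) + Q(b) + 3, so its minimum is min P + min Q + 3.
P'(a) = 12(a - 3)(a - 2)(a + 4) vanishes at a ∈ {-4, 2, 3}; Q'(b) = 2b - 6 vanishes at b ∈ {3}.
Local minima of P (where P''>0): P(-4)=-1472, P(3)=243. Local minima of Q: Q(3)=-9.
So the global minimum of C is P(-4) + Q(3) + 3 = -1472 − 9 + 3 = -1478, attained at (-4, 3).

-1478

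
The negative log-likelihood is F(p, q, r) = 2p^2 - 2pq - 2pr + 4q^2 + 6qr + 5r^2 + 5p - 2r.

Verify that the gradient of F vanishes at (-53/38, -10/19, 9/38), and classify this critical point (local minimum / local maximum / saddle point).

∇F = (4p - 2q - 2r + 5, -2p + 8q + 6r, -2p + 6q + 10r - 2); substituting (-53/38, -10/19, 9/38) gives ∇F = (0, 0, 0), so (-53/38, -10/19, 9/38) is indeed a critical point.
The Hessian is constant: H = [[4, -2, -2], [-2, 8, 6], [-2, 6, 10]].
Leading principal minors: Δ₁ = 4, Δ₂ = 28, Δ₃ = 152.
All leading minors are positive, so H is positive definite: a local minimum.

local minimum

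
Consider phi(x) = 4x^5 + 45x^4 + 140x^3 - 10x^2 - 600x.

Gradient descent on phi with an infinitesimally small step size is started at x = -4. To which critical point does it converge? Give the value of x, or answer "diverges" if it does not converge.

phi'(x) = 20(x - 1)(x + 2)(x + 3)(x + 5), so phi'(-4) = -200.
Gradient descent moves in the -phi' direction, i.e. x is increasing.
The nearest critical point in that direction is x = -3, where phi'' = 160 > 0 (a local minimum). The iterate converges there.

-3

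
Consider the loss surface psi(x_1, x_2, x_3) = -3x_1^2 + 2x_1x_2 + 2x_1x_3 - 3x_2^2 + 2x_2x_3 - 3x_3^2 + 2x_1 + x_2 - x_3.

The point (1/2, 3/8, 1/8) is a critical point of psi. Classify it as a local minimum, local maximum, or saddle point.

local maximum

The Hessian is constant: H = [[-6, 2, 2], [2, -6, 2], [2, 2, -6]].
Leading principal minors: Δ₁ = -6, Δ₂ = 32, Δ₃ = -128.
The minors alternate sign starting negative (−, +, −), so H is negative definite: a local maximum.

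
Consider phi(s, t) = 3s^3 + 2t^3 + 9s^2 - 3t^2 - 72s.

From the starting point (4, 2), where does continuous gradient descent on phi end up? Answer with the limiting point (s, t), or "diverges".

phi is separable, so gradient descent decouples: s follows -∂phi/∂s, t follows -∂phi/∂t.
∂phi/∂s = 9(s - 2)(s + 4); at s=4 this is 144, so s decreases.
∂phi/∂t = 6t(t - 1); at t=2 this is 12, so t decreases.
s converges to its nearest critical value 2 (a local min of the s-part); t converges to 1. The iterate converges to (2, 1).

(2, 1)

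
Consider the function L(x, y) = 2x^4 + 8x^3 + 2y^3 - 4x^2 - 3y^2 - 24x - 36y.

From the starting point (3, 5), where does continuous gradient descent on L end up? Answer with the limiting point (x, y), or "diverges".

(1, 3)

L is separable, so gradient descent decouples: x follows -∂L/∂x, y follows -∂L/∂y.
∂L/∂x = 8(x - 1)(x + 1)(x + 3); at x=3 this is 384, so x decreases.
∂L/∂y = 6(y - 3)(y + 2); at y=5 this is 84, so y decreases.
x converges to its nearest critical value 1 (a local min of the x-part); y converges to 3. The iterate converges to (1, 3).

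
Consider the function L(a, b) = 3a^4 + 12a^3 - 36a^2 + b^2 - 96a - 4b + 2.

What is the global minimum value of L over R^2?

L(a,b) separates as P(a) + Q(b) + 2, so its minimum is min P + min Q + 2.
P'(a) = 12(a - 2)(a + 1)(a + 4) vanishes at a ∈ {-4, -1, 2}; Q'(b) = 2b - 4 vanishes at b ∈ {2}.
Local minima of P (where P''>0): P(-4)=-192, P(2)=-192. Local minima of Q: Q(2)=-4.
So the global minimum of L is P(-4) + Q(2) + 2 = -192 − 4 + 2 = -194, attained at (-4, 2).

-194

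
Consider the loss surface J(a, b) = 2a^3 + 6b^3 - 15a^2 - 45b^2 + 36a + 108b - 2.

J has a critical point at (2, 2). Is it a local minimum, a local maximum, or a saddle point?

The mixed partial ∂²J/∂a∂b is 0, so the Hessian at any point is diag(J_aa, J_bb) = diag(6(2a - 5), 18(2b - 5)).
At (2, 2): H = diag(-6, -18).
Both eigenvalues are negative, so H is negative definite: a local maximum.

local maximum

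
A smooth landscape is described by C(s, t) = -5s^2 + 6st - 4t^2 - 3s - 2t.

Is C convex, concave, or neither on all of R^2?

concave

C is quadratic, so its Hessian is the constant matrix H = [[-10, 6], [6, -8]].
det(H) = 44, tr(H) = -18.
det(H) > 0 and tr(H) < 0, so H is negative definite everywhere: concave.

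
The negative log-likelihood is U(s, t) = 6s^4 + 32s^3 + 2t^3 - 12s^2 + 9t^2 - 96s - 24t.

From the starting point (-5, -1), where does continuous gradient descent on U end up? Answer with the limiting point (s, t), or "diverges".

(-4, 1)

U is separable, so gradient descent decouples: s follows -∂U/∂s, t follows -∂U/∂t.
∂U/∂s = 24(s - 1)(s + 1)(s + 4); at s=-5 this is -576, so s increases.
∂U/∂t = 6(t - 1)(t + 4); at t=-1 this is -36, so t increases.
s converges to its nearest critical value -4 (a local min of the s-part); t converges to 1. The iterate converges to (-4, 1).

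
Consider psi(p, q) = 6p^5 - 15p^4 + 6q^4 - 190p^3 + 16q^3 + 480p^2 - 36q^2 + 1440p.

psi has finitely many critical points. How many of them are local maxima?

2

psi separates as a function of p plus a function of q, so ∇psi=0 decouples.
∂psi/∂p = 30(p - 4)(p - 3)(p + 1)(p + 4) = 0 at p ∈ {-4, -1, 3, 4}; ∂psi/∂q = 24q(q - 1)(q + 3) = 0 at q ∈ {-3, 0, 1}.
The Hessian is diagonal: diag(psi_pp, psi_qq). Second derivatives: psi_pp(-4)=-5040, psi_pp(-1)=1800, psi_pp(3)=-840, psi_pp(4)=1200; psi_qq(-3)=288, psi_qq(0)=-72, psi_qq(1)=96.
Local maxima occur where both diagonal entries negative: (-4, 0), (3, 0). Count: 2.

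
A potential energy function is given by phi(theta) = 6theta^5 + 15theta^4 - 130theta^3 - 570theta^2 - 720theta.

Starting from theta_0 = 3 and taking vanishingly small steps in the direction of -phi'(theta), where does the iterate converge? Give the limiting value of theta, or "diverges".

4

phi'(theta) = 30(theta - 4)(theta + 1)(theta + 2)(theta + 3), so phi'(3) = -3600.
Gradient descent moves in the -phi' direction, i.e. theta is increasing.
The nearest critical point in that direction is theta = 4, where phi'' = 6300 > 0 (a local minimum). The iterate converges there.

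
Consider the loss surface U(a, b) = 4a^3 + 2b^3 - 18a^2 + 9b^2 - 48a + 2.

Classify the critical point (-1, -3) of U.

The mixed partial ∂²U/∂a∂b is 0, so the Hessian at any point is diag(U_aa, U_bb) = diag(12(2a - 3), 6(2b + 3)).
At (-1, -3): H = diag(-60, -18).
Both eigenvalues are negative, so H is negative definite: a local maximum.

local maximum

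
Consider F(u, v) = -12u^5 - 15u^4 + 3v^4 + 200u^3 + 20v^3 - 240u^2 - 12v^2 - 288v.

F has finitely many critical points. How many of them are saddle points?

6

F separates as a function of u plus a function of v, so ∇F=0 decouples.
∂F/∂u = -60u(u - 2)(u - 1)(u + 4) = 0 at u ∈ {-4, 0, 1, 2}; ∂F/∂v = 12(v - 2)(v + 3)(v + 4) = 0 at v ∈ {-4, -3, 2}.
The Hessian is diagonal: diag(F_uu, F_vv). Second derivatives: F_uu(-4)=7200, F_uu(0)=-480, F_uu(1)=300, F_uu(2)=-720; F_vv(-4)=72, F_vv(-3)=-60, F_vv(2)=360.
Saddle points occur where the two diagonal entries have opposite signs: (-4, -3), (0, -4), (0, 2), (1, -3), (2, -4), (2, 2). Count: 6.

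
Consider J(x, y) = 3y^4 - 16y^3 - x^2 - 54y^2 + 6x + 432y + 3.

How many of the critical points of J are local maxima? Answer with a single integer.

1

J separates as a function of x plus a function of y, so ∇J=0 decouples.
∂J/∂x = -2(x - 3) = 0 at x ∈ {3}; ∂J/∂y = 12(y - 4)(y - 3)(y + 3) = 0 at y ∈ {-3, 3, 4}.
The Hessian is diagonal: diag(J_xx, J_yy). Second derivatives: J_xx(3)=-2; J_yy(-3)=504, J_yy(3)=-72, J_yy(4)=84.
Local maxima occur where both diagonal entries negative: (3, 3). Count: 1.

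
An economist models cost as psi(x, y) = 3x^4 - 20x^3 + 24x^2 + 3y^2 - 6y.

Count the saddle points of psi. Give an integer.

psi separates as a function of x plus a function of y, so ∇psi=0 decouples.
∂psi/∂x = 12x(x - 4)(x - 1) = 0 at x ∈ {0, 1, 4}; ∂psi/∂y = 6(y - 1) = 0 at y ∈ {1}.
The Hessian is diagonal: diag(psi_xx, psi_yy). Second derivatives: psi_xx(0)=48, psi_xx(1)=-36, psi_xx(4)=144; psi_yy(1)=6.
Saddle points occur where the two diagonal entries have opposite signs: (1, 1). Count: 1.

1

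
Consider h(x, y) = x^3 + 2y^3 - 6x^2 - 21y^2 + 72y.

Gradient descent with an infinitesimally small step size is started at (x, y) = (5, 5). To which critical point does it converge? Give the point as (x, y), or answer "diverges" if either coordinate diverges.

(4, 4)

h is separable, so gradient descent decouples: x follows -∂h/∂x, y follows -∂h/∂y.
∂h/∂x = 3x(x - 4); at x=5 this is 15, so x decreases.
∂h/∂y = 6(y - 4)(y - 3); at y=5 this is 12, so y decreases.
x converges to its nearest critical value 4 (a local min of the x-part); y converges to 4. The iterate converges to (4, 4).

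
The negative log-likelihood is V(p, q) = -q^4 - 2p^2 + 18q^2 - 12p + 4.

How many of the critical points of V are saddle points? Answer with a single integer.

1

V separates as a function of p plus a function of q, so ∇V=0 decouples.
∂V/∂p = -4(p + 3) = 0 at p ∈ {-3}; ∂V/∂q = -4q(q - 3)(q + 3) = 0 at q ∈ {-3, 0, 3}.
The Hessian is diagonal: diag(V_pp, V_qq). Second derivatives: V_pp(-3)=-4; V_qq(-3)=-72, V_qq(0)=36, V_qq(3)=-72.
Saddle points occur where the two diagonal entries have opposite signs: (-3, 0). Count: 1.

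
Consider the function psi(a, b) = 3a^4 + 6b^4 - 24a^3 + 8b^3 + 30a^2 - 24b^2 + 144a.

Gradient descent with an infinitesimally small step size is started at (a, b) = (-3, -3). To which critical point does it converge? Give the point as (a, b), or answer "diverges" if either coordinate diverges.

psi is separable, so gradient descent decouples: a follows -∂psi/∂a, b follows -∂psi/∂b.
∂psi/∂a = 12(a - 4)(a - 3)(a + 1); at a=-3 this is -1008, so a increases.
∂psi/∂b = 24b(b - 1)(b + 2); at b=-3 this is -288, so b increases.
a converges to its nearest critical value -1 (a local min of the a-part); b converges to -2. The iterate converges to (-1, -2).

(-1, -2)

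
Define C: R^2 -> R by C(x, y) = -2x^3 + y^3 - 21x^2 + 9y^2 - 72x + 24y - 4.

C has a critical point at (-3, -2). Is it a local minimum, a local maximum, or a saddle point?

saddle point

The mixed partial ∂²C/∂x∂y is 0, so the Hessian at any point is diag(C_xx, C_yy) = diag(-6(2x + 7), 6(y + 3)).
At (-3, -2): H = diag(-6, 6).
The eigenvalues have opposite signs, so H is indefinite: a saddle point.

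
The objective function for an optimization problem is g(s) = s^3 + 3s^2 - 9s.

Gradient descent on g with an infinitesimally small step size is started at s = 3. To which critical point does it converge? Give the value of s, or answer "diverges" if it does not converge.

g'(s) = 3(s - 1)(s + 3), so g'(3) = 36.
Gradient descent moves in the -g' direction, i.e. s is decreasing.
The nearest critical point in that direction is s = 1, where g'' = 12 > 0 (a local minimum). The iterate converges there.

1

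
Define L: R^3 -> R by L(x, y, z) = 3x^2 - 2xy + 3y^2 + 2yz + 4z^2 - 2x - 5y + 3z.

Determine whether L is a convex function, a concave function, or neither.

convex

L is quadratic, so its Hessian is the constant matrix H = [[6, -2, 0], [-2, 6, 2], [0, 2, 8]].
Leading principal minors: 6, 32, 232.
All positive ⇒ H ≻ 0 ⇒ convex.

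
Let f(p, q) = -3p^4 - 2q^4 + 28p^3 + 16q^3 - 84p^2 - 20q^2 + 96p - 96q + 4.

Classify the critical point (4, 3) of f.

saddle point

The mixed partial ∂²f/∂p∂q is 0, so the Hessian at any point is diag(f_pp, f_qq) = diag(12(-3p^2 + 14p - 14), 8(-3q^2 + 12q - 5)).
At (4, 3): H = diag(-72, 32).
The eigenvalues have opposite signs, so H is indefinite: a saddle point.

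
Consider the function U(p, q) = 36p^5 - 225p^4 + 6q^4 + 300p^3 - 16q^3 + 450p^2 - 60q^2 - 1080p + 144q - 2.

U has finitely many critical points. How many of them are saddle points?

U separates as a function of p plus a function of q, so ∇U=0 decouples.
∂U/∂p = 180(p - 3)(p - 2)(p - 1)(p + 1) = 0 at p ∈ {-1, 1, 2, 3}; ∂U/∂q = 24(q - 3)(q - 1)(q + 2) = 0 at q ∈ {-2, 1, 3}.
The Hessian is diagonal: diag(U_pp, U_qq). Second derivatives: U_pp(-1)=-4320, U_pp(1)=720, U_pp(2)=-540, U_pp(3)=1440; U_qq(-2)=360, U_qq(1)=-144, U_qq(3)=240.
Saddle points occur where the two diagonal entries have opposite signs: (-1, -2), (-1, 3), (1, 1), (2, -2), (2, 3), (3, 1). Count: 6.

6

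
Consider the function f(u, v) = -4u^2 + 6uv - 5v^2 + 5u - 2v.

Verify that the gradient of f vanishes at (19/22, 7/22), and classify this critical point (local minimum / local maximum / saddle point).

local maximum

∇f = (-8u + 6v + 5, 6u - 10v - 2); substituting (19/22, 7/22) gives ∇f = (0, 0), so (19/22, 7/22) is indeed a critical point.
The Hessian of f is constant: H = [[-8, 6], [6, -10]].
det(H) = (-8)·(-10) − 6² = 44.
det(H) > 0 and tr(H) = -18 < 0, so H is negative definite and the point is a local maximum.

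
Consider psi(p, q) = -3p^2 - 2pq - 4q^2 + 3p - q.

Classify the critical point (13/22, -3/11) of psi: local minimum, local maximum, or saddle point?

The Hessian of psi is constant: H = [[-6, -2], [-2, -8]].
det(H) = (-6)·(-8) − (-2)² = 44.
det(H) > 0 and tr(H) = -14 < 0, so H is negative definite and the point is a local maximum.

local maximum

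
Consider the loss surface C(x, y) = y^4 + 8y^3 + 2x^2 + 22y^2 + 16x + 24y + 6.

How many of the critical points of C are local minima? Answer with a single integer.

C separates as a function of x plus a function of y, so ∇C=0 decouples.
∂C/∂x = 4(x + 4) = 0 at x ∈ {-4}; ∂C/∂y = 4(y + 1)(y + 2)(y + 3) = 0 at y ∈ {-3, -2, -1}.
The Hessian is diagonal: diag(C_xx, C_yy). Second derivatives: C_xx(-4)=4; C_yy(-3)=8, C_yy(-2)=-4, C_yy(-1)=8.
Local minima occur where both diagonal entries positive: (-4, -3), (-4, -1). Count: 2.

2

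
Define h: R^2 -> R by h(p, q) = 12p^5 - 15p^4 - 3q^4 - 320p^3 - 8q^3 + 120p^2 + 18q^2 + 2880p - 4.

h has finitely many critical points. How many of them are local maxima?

h separates as a function of p plus a function of q, so ∇h=0 decouples.
∂h/∂p = 60(p - 4)(p - 2)(p + 2)(p + 3) = 0 at p ∈ {-3, -2, 2, 4}; ∂h/∂q = -12q(q - 1)(q + 3) = 0 at q ∈ {-3, 0, 1}.
The Hessian is diagonal: diag(h_pp, h_qq). Second derivatives: h_pp(-3)=-2100, h_pp(-2)=1440, h_pp(2)=-2400, h_pp(4)=5040; h_qq(-3)=-144, h_qq(0)=36, h_qq(1)=-48.
Local maxima occur where both diagonal entries negative: (-3, -3), (-3, 1), (2, -3), (2, 1). Count: 4.

4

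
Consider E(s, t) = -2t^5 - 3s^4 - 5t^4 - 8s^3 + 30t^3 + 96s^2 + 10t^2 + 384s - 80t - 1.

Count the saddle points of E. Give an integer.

6

E separates as a function of s plus a function of t, so ∇E=0 decouples.
∂E/∂s = -12(s - 4)(s + 2)(s + 4) = 0 at s ∈ {-4, -2, 4}; ∂E/∂t = -10(t - 2)(t - 1)(t + 1)(t + 4) = 0 at t ∈ {-4, -1, 1, 2}.
The Hessian is diagonal: diag(E_ss, E_tt). Second derivatives: E_ss(-4)=-192, E_ss(-2)=144, E_ss(4)=-576; E_tt(-4)=900, E_tt(-1)=-180, E_tt(1)=100, E_tt(2)=-180.
Saddle points occur where the two diagonal entries have opposite signs: (-4, -4), (-4, 1), (-2, -1), (-2, 2), (4, -4), (4, 1). Count: 6.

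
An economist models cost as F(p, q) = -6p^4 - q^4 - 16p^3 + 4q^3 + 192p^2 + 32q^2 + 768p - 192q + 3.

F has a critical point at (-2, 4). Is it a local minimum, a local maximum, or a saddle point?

saddle point

The mixed partial ∂²F/∂p∂q is 0, so the Hessian at any point is diag(F_pp, F_qq) = diag(24(-3p^2 - 4p + 16), 4(-3q^2 + 6q + 16)).
At (-2, 4): H = diag(288, -32).
The eigenvalues have opposite signs, so H is indefinite: a saddle point.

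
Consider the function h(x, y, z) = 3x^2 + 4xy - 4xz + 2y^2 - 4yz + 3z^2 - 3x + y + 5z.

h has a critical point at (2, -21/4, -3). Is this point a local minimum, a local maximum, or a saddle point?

local minimum

The Hessian is constant: H = [[6, 4, -4], [4, 4, -4], [-4, -4, 6]].
Leading principal minors: Δ₁ = 6, Δ₂ = 8, Δ₃ = 16.
All leading minors are positive, so H is positive definite: a local minimum.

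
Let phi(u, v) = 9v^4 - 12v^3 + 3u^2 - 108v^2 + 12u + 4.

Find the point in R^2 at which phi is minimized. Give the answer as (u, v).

phi(u,v) separates as P(u) + Q(v) + 4, so its minimum is min P + min Q + 4.
P'(u) = 6u + 12 vanishes at u ∈ {-2}; Q'(v) = 36v(v - 3)(v + 2) vanishes at v ∈ {-2, 0, 3}.
Local minima of P (where P''>0): P(-2)=-12. Local minima of Q: Q(-2)=-192, Q(3)=-567.
So the global minimum of phi is P(-2) + Q(3) + 4 = -12 − 567 + 4 = -575, attained at (-2, 3).

(-2, 3)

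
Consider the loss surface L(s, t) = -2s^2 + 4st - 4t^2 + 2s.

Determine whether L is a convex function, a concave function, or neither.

L is quadratic, so its Hessian is the constant matrix H = [[-4, 4], [4, -8]].
det(H) = 16, tr(H) = -12.
det(H) > 0 and tr(H) < 0, so H is negative definite everywhere: concave.

concave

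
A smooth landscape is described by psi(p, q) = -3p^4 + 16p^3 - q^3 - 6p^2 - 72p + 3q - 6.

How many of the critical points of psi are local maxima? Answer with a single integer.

psi separates as a function of p plus a function of q, so ∇psi=0 decouples.
∂psi/∂p = -12(p - 3)(p - 2)(p + 1) = 0 at p ∈ {-1, 2, 3}; ∂psi/∂q = -3(q - 1)(q + 1) = 0 at q ∈ {-1, 1}.
The Hessian is diagonal: diag(psi_pp, psi_qq). Second derivatives: psi_pp(-1)=-144, psi_pp(2)=36, psi_pp(3)=-48; psi_qq(-1)=6, psi_qq(1)=-6.
Local maxima occur where both diagonal entries negative: (-1, 1), (3, 1). Count: 2.

2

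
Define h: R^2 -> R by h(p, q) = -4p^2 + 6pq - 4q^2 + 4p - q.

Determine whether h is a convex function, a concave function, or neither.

h is quadratic, so its Hessian is the constant matrix H = [[-8, 6], [6, -8]].
det(H) = 28, tr(H) = -16.
det(H) > 0 and tr(H) < 0, so H is negative definite everywhere: concave.

concave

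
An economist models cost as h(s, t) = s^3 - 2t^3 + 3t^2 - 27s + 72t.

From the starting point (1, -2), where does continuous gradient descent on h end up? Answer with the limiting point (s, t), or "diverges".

h is separable, so gradient descent decouples: s follows -∂h/∂s, t follows -∂h/∂t.
∂h/∂s = 3(s - 3)(s + 3); at s=1 this is -24, so s increases.
∂h/∂t = -6(t - 4)(t + 3); at t=-2 this is 36, so t decreases.
s converges to its nearest critical value 3 (a local min of the s-part); t converges to -3. The iterate converges to (3, -3).

(3, -3)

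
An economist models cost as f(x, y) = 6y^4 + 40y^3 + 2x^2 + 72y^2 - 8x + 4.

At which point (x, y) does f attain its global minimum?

(2, 0)

f(x,y) separates as P(x) + Q(y) + 4, so its minimum is min P + min Q + 4.
P'(x) = 4x - 8 vanishes at x ∈ {2}; Q'(y) = 24y(y + 2)(y + 3) vanishes at y ∈ {-3, -2, 0}.
Local minima of P (where P''>0): P(2)=-8. Local minima of Q: Q(-3)=54, Q(0)=0.
So the global minimum of f is P(2) + Q(0) + 4 = -8 + 0 + 4 = -4, attained at (2, 0).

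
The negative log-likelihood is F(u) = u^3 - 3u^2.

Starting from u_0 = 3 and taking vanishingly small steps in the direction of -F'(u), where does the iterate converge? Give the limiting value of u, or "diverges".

2

F'(u) = 3u(u - 2), so F'(3) = 9.
Gradient descent moves in the -F' direction, i.e. u is decreasing.
The nearest critical point in that direction is u = 2, where F'' = 6 > 0 (a local minimum). The iterate converges there.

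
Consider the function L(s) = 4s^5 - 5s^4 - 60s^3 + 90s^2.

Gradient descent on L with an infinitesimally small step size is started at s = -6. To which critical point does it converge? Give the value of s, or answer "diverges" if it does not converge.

L'(s) = 20s(s - 3)(s - 1)(s + 3), so L'(-6) = 22680.
Gradient descent moves in the -L' direction, i.e. s is decreasing.
There is no critical point below s=-6, and L' keeps the same sign, so the iterate runs off to −∞.

diverges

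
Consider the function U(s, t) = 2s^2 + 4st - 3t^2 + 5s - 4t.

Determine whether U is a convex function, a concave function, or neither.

U is quadratic, so its Hessian is the constant matrix H = [[4, 4], [4, -6]].
det(H) = -40, tr(H) = -2.
det(H) < 0, so H is indefinite: neither convex nor concave.

neither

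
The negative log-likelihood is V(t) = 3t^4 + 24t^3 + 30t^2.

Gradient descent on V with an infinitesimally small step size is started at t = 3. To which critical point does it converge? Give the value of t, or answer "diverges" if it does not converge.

V'(t) = 12t(t + 1)(t + 5), so V'(3) = 1152.
Gradient descent moves in the -V' direction, i.e. t is decreasing.
The nearest critical point in that direction is t = 0, where V'' = 60 > 0 (a local minimum). The iterate converges there.

0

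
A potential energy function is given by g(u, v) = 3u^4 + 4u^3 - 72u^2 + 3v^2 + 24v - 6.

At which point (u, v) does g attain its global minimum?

(-4, -4)

g(u,v) separates as P(u) + Q(v) − 6, so its minimum is min P + min Q − 6.
P'(u) = 12u(u - 3)(u + 4) vanishes at u ∈ {-4, 0, 3}; Q'(v) = 6v + 24 vanishes at v ∈ {-4}.
Local minima of P (where P''>0): P(-4)=-640, P(3)=-297. Local minima of Q: Q(-4)=-48.
So the global minimum of g is P(-4) + Q(-4) − 6 = -640 − 48 − 6 = -694, attained at (-4, -4).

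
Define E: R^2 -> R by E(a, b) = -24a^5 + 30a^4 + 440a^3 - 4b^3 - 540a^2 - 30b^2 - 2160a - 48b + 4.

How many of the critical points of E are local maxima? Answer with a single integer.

2

E separates as a function of a plus a function of b, so ∇E=0 decouples.
∂E/∂a = -120(a - 3)(a - 2)(a + 1)(a + 3) = 0 at a ∈ {-3, -1, 2, 3}; ∂E/∂b = -12(b + 1)(b + 4) = 0 at b ∈ {-4, -1}.
The Hessian is diagonal: diag(E_aa, E_bb). Second derivatives: E_aa(-3)=7200, E_aa(-1)=-2880, E_aa(2)=1800, E_aa(3)=-2880; E_bb(-4)=36, E_bb(-1)=-36.
Local maxima occur where both diagonal entries negative: (-1, -1), (3, -1). Count: 2.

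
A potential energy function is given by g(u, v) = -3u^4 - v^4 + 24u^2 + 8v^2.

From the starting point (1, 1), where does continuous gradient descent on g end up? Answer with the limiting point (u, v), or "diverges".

(0, 0)

g is separable, so gradient descent decouples: u follows -∂g/∂u, v follows -∂g/∂v.
∂g/∂u = -12u(u - 2)(u + 2); at u=1 this is 36, so u decreases.
∂g/∂v = -4v(v - 2)(v + 2); at v=1 this is 12, so v decreases.
u converges to its nearest critical value 0 (a local min of the u-part); v converges to 0. The iterate converges to (0, 0).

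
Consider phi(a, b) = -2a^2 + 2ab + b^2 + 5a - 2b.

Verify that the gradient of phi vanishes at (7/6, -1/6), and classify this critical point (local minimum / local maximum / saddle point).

saddle point

∇phi = (-4a + 2b + 5, 2a + 2b - 2); substituting (7/6, -1/6) gives ∇phi = (0, 0), so (7/6, -1/6) is indeed a critical point.
The Hessian of phi is constant: H = [[-4, 2], [2, 2]].
det(H) = (-4)·2 − 2² = -12.
Since det(H) < 0, H is indefinite and the critical point is a saddle point.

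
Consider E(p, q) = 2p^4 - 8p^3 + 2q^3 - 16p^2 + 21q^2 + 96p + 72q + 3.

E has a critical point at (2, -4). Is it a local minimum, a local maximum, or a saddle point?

local maximum

The mixed partial ∂²E/∂p∂q is 0, so the Hessian at any point is diag(E_pp, E_qq) = diag(8(3p^2 - 6p - 4), 6(2q + 7)).
At (2, -4): H = diag(-32, -6).
Both eigenvalues are negative, so H is negative definite: a local maximum.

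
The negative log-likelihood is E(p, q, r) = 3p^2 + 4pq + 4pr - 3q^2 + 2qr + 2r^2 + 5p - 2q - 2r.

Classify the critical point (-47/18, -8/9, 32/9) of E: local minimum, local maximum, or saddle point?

The Hessian is constant: H = [[6, 4, 4], [4, -6, 2], [4, 2, 4]].
Leading principal minors: Δ₁ = 6, Δ₂ = -52, Δ₃ = -72.
The minors fit neither the all-positive nor the alternating-sign pattern, so H is indefinite: a saddle point.

saddle point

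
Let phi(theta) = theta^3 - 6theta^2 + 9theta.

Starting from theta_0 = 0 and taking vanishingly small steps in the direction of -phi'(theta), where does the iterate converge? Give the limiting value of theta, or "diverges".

phi'(theta) = 3(theta - 3)(theta - 1), so phi'(0) = 9.
Gradient descent moves in the -phi' direction, i.e. theta is decreasing.
There is no critical point below theta=0, and phi' keeps the same sign, so the iterate runs off to −∞.

diverges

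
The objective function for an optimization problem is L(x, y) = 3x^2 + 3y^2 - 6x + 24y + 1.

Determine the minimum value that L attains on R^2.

-50

L(x,y) separates as P(x) + Q(y) + 1, so its minimum is min P + min Q + 1.
P'(x) = 6x - 6 vanishes at x ∈ {1}; Q'(y) = 6y + 24 vanishes at y ∈ {-4}.
Local minima of P (where P''>0): P(1)=-3. Local minima of Q: Q(-4)=-48.
So the global minimum of L is P(1) + Q(-4) + 1 = -3 − 48 + 1 = -50, attained at (1, -4).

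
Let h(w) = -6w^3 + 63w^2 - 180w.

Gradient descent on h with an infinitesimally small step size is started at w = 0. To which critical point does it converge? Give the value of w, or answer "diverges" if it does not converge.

2

h'(w) = -18(w - 5)(w - 2), so h'(0) = -180.
Gradient descent moves in the -h' direction, i.e. w is increasing.
The nearest critical point in that direction is w = 2, where h'' = 54 > 0 (a local minimum). The iterate converges there.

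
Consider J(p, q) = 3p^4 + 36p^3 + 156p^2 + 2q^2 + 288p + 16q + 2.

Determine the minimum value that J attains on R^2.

-222

J(p,q) separates as A(p) + B(q) + 2, so its minimum is min A + min B + 2.
A'(p) = 12(p + 2)(p + 3)(p + 4) vanishes at p ∈ {-4, -3, -2}; B'(q) = 4q + 16 vanishes at q ∈ {-4}.
Local minima of A (where A''>0): A(-4)=-192, A(-2)=-192. Local minima of B: B(-4)=-32.
So the global minimum of J is A(-4) + B(-4) + 2 = -192 − 32 + 2 = -222, attained at (-4, -4).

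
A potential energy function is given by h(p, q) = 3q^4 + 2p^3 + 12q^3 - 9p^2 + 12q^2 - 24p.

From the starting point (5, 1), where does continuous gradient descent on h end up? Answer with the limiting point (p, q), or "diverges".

h is separable, so gradient descent decouples: p follows -∂h/∂p, q follows -∂h/∂q.
∂h/∂p = 6(p - 4)(p + 1); at p=5 this is 36, so p decreases.
∂h/∂q = 12q(q + 1)(q + 2); at q=1 this is 72, so q decreases.
p converges to its nearest critical value 4 (a local min of the p-part); q converges to 0. The iterate converges to (4, 0).

(4, 0)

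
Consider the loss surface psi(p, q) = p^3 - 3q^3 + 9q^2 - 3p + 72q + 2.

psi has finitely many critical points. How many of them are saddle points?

psi separates as a function of p plus a function of q, so ∇psi=0 decouples.
∂psi/∂p = 3(p - 1)(p + 1) = 0 at p ∈ {-1, 1}; ∂psi/∂q = -9(q - 4)(q + 2) = 0 at q ∈ {-2, 4}.
The Hessian is diagonal: diag(psi_pp, psi_qq). Second derivatives: psi_pp(-1)=-6, psi_pp(1)=6; psi_qq(-2)=54, psi_qq(4)=-54.
Saddle points occur where the two diagonal entries have opposite signs: (-1, -2), (1, 4). Count: 2.

2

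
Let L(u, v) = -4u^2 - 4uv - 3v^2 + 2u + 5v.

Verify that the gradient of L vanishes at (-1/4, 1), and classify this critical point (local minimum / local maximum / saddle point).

∇L = (-8u - 4v + 2, -4u - 6v + 5); substituting (-1/4, 1) gives ∇L = (0, 0), so (-1/4, 1) is indeed a critical point.
The Hessian of L is constant: H = [[-8, -4], [-4, -6]].
det(H) = (-8)·(-6) − (-4)² = 32.
det(H) > 0 and tr(H) = -14 < 0, so H is negative definite and the point is a local maximum.

local maximum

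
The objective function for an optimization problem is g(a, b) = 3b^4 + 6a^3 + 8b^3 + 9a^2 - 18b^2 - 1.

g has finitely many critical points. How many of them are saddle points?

3

g separates as a function of a plus a function of b, so ∇g=0 decouples.
∂g/∂a = 18a(a + 1) = 0 at a ∈ {-1, 0}; ∂g/∂b = 12b(b - 1)(b + 3) = 0 at b ∈ {-3, 0, 1}.
The Hessian is diagonal: diag(g_aa, g_bb). Second derivatives: g_aa(-1)=-18, g_aa(0)=18; g_bb(-3)=144, g_bb(0)=-36, g_bb(1)=48.
Saddle points occur where the two diagonal entries have opposite signs: (-1, -3), (-1, 1), (0, 0). Count: 3.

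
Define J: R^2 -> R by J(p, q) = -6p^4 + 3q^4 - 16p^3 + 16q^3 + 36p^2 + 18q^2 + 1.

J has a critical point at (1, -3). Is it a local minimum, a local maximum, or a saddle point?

The mixed partial ∂²J/∂p∂q is 0, so the Hessian at any point is diag(J_pp, J_qq) = diag(24(-3p^2 - 4p + 3), 12(3q^2 + 8q + 3)).
At (1, -3): H = diag(-96, 72).
The eigenvalues have opposite signs, so H is indefinite: a saddle point.

saddle point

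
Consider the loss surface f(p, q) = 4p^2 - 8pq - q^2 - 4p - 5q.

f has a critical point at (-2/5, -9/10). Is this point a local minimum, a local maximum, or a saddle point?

The Hessian of f is constant: H = [[8, -8], [-8, -2]].
det(H) = 8·(-2) − (-8)² = -80.
Since det(H) < 0, H is indefinite and the critical point is a saddle point.

saddle point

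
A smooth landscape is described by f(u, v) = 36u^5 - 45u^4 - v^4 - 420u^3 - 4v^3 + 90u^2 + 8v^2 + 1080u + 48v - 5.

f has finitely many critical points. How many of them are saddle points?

f separates as a function of u plus a function of v, so ∇f=0 decouples.
∂f/∂u = 180(u - 3)(u - 1)(u + 1)(u + 2) = 0 at u ∈ {-2, -1, 1, 3}; ∂f/∂v = -4(v - 2)(v + 2)(v + 3) = 0 at v ∈ {-3, -2, 2}.
The Hessian is diagonal: diag(f_uu, f_vv). Second derivatives: f_uu(-2)=-2700, f_uu(-1)=1440, f_uu(1)=-2160, f_uu(3)=7200; f_vv(-3)=-20, f_vv(-2)=16, f_vv(2)=-80.
Saddle points occur where the two diagonal entries have opposite signs: (-2, -2), (-1, -3), (-1, 2), (1, -2), (3, -3), (3, 2). Count: 6.

6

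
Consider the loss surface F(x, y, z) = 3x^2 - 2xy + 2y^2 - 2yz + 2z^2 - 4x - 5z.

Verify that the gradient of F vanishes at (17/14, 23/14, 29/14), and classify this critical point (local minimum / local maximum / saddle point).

∇F = (6x - 2y - 4, -2x + 4y - 2z, -2y + 4z - 5); substituting (17/14, 23/14, 29/14) gives ∇F = (0, 0, 0), so (17/14, 23/14, 29/14) is indeed a critical point.
The Hessian is constant: H = [[6, -2, 0], [-2, 4, -2], [0, -2, 4]].
Leading principal minors: Δ₁ = 6, Δ₂ = 20, Δ₃ = 56.
All leading minors are positive, so H is positive definite: a local minimum.

local minimum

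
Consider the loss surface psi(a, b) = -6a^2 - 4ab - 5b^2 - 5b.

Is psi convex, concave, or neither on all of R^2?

concave

psi is quadratic, so its Hessian is the constant matrix H = [[-12, -4], [-4, -10]].
det(H) = 104, tr(H) = -22.
det(H) > 0 and tr(H) < 0, so H is negative definite everywhere: concave.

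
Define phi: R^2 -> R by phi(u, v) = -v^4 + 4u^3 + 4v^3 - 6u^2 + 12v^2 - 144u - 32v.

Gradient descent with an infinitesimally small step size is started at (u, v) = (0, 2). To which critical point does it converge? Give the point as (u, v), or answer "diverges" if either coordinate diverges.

phi is separable, so gradient descent decouples: u follows -∂phi/∂u, v follows -∂phi/∂v.
∂phi/∂u = 12(u - 4)(u + 3); at u=0 this is -144, so u increases.
∂phi/∂v = -4(v - 4)(v - 1)(v + 2); at v=2 this is 32, so v decreases.
u converges to its nearest critical value 4 (a local min of the u-part); v converges to 1. The iterate converges to (4, 1).

(4, 1)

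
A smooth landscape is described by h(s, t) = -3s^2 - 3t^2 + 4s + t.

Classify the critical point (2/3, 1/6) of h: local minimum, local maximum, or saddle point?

The Hessian of h is constant: H = [[-6, 0], [0, -6]].
det(H) = (-6)·(-6) − 0² = 36.
det(H) > 0 and tr(H) = -12 < 0, so H is negative definite and the point is a local maximum.

local maximum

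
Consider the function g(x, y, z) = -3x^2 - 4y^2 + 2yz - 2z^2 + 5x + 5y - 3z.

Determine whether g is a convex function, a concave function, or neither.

g is quadratic, so its Hessian is the constant matrix H = [[-6, 0, 0], [0, -8, 2], [0, 2, -4]].
Leading principal minors: -6, 48, -168.
Signs alternate −, +, − ⇒ H ≺ 0 ⇒ concave.

concave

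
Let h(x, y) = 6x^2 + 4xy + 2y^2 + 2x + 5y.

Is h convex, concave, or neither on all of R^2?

h is quadratic, so its Hessian is the constant matrix H = [[12, 4], [4, 4]].
det(H) = 32, tr(H) = 16.
det(H) > 0 and tr(H) > 0, so H is positive definite everywhere: convex.

convex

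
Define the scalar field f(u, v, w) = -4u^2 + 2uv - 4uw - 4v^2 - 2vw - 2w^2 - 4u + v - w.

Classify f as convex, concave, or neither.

concave

f is quadratic, so its Hessian is the constant matrix H = [[-8, 2, -4], [2, -8, -2], [-4, -2, -4]].
Leading principal minors: -8, 60, -48.
Signs alternate −, +, − ⇒ H ≺ 0 ⇒ concave.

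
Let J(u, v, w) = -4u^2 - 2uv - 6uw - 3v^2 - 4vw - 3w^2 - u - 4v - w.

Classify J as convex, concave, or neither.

J is quadratic, so its Hessian is the constant matrix H = [[-8, -2, -6], [-2, -6, -4], [-6, -4, -6]].
Leading principal minors: -8, 44, -16.
Signs alternate −, +, − ⇒ H ≺ 0 ⇒ concave.

concave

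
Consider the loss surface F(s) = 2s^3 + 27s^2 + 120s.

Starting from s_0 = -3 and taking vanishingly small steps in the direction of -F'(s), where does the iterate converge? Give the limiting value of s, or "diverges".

F'(s) = 6(s + 4)(s + 5), so F'(-3) = 12.
Gradient descent moves in the -F' direction, i.e. s is decreasing.
The nearest critical point in that direction is s = -4, where F'' = 6 > 0 (a local minimum). The iterate converges there.

-4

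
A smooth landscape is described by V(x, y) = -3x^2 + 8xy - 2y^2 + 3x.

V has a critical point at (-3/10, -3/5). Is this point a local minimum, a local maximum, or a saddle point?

saddle point

The Hessian of V is constant: H = [[-6, 8], [8, -4]].
det(H) = (-6)·(-4) − 8² = -40.
Since det(H) < 0, H is indefinite and the critical point is a saddle point.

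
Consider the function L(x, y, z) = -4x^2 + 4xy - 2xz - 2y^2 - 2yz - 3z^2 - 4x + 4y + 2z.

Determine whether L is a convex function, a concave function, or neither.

L is quadratic, so its Hessian is the constant matrix H = [[-8, 4, -2], [4, -4, -2], [-2, -2, -6]].
Leading principal minors: -8, 16, -16.
Signs alternate −, +, − ⇒ H ≺ 0 ⇒ concave.

concave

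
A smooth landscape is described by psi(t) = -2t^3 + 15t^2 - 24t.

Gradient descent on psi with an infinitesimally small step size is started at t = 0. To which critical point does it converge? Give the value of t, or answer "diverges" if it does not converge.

psi'(t) = -6(t - 4)(t - 1), so psi'(0) = -24.
Gradient descent moves in the -psi' direction, i.e. t is increasing.
The nearest critical point in that direction is t = 1, where psi'' = 18 > 0 (a local minimum). The iterate converges there.

1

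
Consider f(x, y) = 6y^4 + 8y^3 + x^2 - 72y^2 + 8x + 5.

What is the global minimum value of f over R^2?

-389

f(x,y) separates as P(x) + Q(y) + 5, so its minimum is min P + min Q + 5.
P'(x) = 2x + 8 vanishes at x ∈ {-4}; Q'(y) = 24y(y - 2)(y + 3) vanishes at y ∈ {-3, 0, 2}.
Local minima of P (where P''>0): P(-4)=-16. Local minima of Q: Q(-3)=-378, Q(2)=-128.
So the global minimum of f is P(-4) + Q(-3) + 5 = -16 − 378 + 5 = -389, attained at (-4, -3).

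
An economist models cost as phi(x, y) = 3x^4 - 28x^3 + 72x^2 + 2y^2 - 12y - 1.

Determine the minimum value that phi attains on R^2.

phi(x,y) separates as P(x) + Q(y) − 1, so its minimum is min P + min Q − 1.
P'(x) = 12x(x - 4)(x - 3) vanishes at x ∈ {0, 3, 4}; Q'(y) = 4y - 12 vanishes at y ∈ {3}.
Local minima of P (where P''>0): P(0)=0, P(4)=128. Local minima of Q: Q(3)=-18.
So the global minimum of phi is P(0) + Q(3) − 1 = 0 − 18 − 1 = -19, attained at (0, 3).

-19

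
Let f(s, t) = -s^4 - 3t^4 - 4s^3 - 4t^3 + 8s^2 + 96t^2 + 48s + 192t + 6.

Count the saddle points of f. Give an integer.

f separates as a function of s plus a function of t, so ∇f=0 decouples.
∂f/∂s = -4(s - 2)(s + 2)(s + 3) = 0 at s ∈ {-3, -2, 2}; ∂f/∂t = -12(t - 4)(t + 1)(t + 4) = 0 at t ∈ {-4, -1, 4}.
The Hessian is diagonal: diag(f_ss, f_tt). Second derivatives: f_ss(-3)=-20, f_ss(-2)=16, f_ss(2)=-80; f_tt(-4)=-288, f_tt(-1)=180, f_tt(4)=-480.
Saddle points occur where the two diagonal entries have opposite signs: (-3, -1), (-2, -4), (-2, 4), (2, -1). Count: 4.

4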